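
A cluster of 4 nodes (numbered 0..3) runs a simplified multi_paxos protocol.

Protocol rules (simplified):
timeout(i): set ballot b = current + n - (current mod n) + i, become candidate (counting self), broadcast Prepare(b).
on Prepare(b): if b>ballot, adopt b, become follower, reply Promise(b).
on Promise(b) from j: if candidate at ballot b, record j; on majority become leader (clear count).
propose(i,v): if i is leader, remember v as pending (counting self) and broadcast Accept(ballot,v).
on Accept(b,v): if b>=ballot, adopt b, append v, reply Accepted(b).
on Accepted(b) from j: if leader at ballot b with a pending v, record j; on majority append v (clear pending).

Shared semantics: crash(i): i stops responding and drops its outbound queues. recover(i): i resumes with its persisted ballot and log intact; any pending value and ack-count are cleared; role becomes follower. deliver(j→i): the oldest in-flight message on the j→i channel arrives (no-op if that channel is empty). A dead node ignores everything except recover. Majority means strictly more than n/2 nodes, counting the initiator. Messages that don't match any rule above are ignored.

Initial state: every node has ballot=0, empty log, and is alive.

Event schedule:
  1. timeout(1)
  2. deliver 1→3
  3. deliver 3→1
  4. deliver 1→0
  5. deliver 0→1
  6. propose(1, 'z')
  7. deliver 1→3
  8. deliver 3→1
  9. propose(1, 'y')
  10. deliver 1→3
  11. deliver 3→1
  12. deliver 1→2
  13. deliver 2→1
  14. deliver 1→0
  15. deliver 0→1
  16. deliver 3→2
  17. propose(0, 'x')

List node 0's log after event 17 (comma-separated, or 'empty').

1. timeout(1):  <1:cand b5 ->
2. deliver 1→3:  <3:foll b5 ->
3. deliver 3→1:  nop
4. deliver 1→0:  <0:foll b5 ->
5. deliver 0→1:  <1:lead b5 ->
6. propose(1,'z'):  nop
7. deliver 1→3:  <3:foll b5 z>
8. deliver 3→1:  nop
9. propose(1,'y'):  nop
10. deliver 1→3:  <3:foll b5 z,y>
11. deliver 3→1:  nop
12. deliver 1→2:  <2:foll b5 ->
13. deliver 2→1:  nop
14. deliver 1→0:  <0:foll b5 z>
15. deliver 0→1:  <1:lead b5 y>
16. deliver 3→2:  nop
17. propose(0,'x'):  nop

z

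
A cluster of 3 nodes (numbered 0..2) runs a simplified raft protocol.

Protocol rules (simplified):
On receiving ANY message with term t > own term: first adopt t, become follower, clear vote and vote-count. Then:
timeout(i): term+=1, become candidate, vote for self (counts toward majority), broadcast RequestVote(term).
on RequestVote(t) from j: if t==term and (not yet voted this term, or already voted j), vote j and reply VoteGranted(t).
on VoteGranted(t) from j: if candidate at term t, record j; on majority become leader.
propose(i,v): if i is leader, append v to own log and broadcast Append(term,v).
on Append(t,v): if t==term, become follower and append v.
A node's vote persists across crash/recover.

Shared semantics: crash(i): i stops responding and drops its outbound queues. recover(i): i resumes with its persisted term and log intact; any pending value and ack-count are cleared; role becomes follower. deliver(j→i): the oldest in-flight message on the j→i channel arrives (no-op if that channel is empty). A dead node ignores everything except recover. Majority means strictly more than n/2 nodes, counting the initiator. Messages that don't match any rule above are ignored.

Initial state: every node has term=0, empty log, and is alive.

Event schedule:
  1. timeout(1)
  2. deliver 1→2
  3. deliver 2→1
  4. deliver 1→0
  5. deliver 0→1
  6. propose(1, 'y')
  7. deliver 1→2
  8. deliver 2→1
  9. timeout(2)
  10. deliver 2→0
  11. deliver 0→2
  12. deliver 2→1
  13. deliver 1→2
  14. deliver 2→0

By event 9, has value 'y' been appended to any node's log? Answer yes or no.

1. timeout(1):  <1:cand t1 ->
2. deliver 1→2:  <2:foll t1 ->
3. deliver 2→1:  <1:lead t1 ->
4. deliver 1→0:  <0:foll t1 ->
5. deliver 0→1:  nop
6. propose(1,'y'):  <1:lead t1 y>
7. deliver 1→2:  <2:foll t1 y>
8. deliver 2→1:  nop
9. timeout(2):  <2:cand t2 y>

yes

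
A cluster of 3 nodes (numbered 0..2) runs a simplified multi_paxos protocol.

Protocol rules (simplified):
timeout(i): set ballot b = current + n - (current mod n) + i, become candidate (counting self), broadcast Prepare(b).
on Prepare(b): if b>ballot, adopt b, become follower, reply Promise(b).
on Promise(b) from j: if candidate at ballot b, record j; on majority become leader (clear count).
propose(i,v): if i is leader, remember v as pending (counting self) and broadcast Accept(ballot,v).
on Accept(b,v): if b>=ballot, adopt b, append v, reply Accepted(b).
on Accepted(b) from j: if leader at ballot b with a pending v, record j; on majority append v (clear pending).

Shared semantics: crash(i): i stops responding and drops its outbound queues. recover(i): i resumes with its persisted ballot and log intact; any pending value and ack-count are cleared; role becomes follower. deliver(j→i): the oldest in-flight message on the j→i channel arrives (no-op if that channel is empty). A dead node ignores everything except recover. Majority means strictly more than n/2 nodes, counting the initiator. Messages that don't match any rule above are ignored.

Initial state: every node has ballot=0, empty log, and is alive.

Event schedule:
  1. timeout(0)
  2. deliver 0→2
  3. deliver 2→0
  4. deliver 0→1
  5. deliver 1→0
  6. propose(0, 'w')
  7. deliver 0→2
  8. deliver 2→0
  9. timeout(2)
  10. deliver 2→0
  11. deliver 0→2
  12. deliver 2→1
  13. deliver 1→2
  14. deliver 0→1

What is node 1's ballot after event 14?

[1] timeout(0) → N0(cand b3 [-])
[2] deliver 0→2 → N2(foll b3 [-])
[3] deliver 2→0 → N0(lead b3 [-])
[4] deliver 0→1 → N1(foll b3 [-])
[5] deliver 1→0 → ∅
[6] propose(0,'w') → ∅
[7] deliver 0→2 → N2(foll b3 [w])
[8] deliver 2→0 → N0(lead b3 [w])
[9] timeout(2) → N2(cand b8 [w])
[10] deliver 2→0 → N0(foll b8 [w])
[11] deliver 0→2 → N2(lead b8 [w])
[12] deliver 2→1 → N1(foll b8 [-])
[13] deliver 1→2 → ∅
[14] deliver 0→1 → ∅

8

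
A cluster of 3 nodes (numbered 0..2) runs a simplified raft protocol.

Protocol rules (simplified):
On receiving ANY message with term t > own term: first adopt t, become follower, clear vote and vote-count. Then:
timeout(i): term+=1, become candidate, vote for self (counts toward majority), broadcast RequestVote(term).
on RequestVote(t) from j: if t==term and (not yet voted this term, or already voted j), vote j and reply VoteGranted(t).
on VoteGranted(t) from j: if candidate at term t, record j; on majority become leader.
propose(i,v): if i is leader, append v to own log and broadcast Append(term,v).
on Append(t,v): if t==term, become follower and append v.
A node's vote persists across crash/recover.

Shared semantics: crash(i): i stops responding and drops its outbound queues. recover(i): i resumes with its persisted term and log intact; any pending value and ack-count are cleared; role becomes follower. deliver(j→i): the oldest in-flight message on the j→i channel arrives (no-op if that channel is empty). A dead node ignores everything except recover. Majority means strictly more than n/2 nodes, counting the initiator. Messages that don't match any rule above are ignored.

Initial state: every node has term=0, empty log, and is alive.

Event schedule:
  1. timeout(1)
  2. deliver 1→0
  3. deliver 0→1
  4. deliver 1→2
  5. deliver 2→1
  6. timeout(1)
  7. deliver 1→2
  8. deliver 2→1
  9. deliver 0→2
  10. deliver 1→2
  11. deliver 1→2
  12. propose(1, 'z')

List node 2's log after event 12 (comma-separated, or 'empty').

empty

[1] timeout(1) → N1(cand t1 [-])
[2] deliver 1→0 → N0(foll t1 [-])
[3] deliver 0→1 → N1(lead t1 [-])
[4] deliver 1→2 → N2(foll t1 [-])
[5] deliver 2→1 → ∅
[6] timeout(1) → N1(cand t2 [-])
[7] deliver 1→2 → N2(foll t2 [-])
[8] deliver 2→1 → N1(lead t2 [-])
[9] deliver 0→2 → ∅
[10] deliver 1→2 → ∅
[11] deliver 1→2 → ∅
[12] propose(1,'z') → N1(lead t2 [z])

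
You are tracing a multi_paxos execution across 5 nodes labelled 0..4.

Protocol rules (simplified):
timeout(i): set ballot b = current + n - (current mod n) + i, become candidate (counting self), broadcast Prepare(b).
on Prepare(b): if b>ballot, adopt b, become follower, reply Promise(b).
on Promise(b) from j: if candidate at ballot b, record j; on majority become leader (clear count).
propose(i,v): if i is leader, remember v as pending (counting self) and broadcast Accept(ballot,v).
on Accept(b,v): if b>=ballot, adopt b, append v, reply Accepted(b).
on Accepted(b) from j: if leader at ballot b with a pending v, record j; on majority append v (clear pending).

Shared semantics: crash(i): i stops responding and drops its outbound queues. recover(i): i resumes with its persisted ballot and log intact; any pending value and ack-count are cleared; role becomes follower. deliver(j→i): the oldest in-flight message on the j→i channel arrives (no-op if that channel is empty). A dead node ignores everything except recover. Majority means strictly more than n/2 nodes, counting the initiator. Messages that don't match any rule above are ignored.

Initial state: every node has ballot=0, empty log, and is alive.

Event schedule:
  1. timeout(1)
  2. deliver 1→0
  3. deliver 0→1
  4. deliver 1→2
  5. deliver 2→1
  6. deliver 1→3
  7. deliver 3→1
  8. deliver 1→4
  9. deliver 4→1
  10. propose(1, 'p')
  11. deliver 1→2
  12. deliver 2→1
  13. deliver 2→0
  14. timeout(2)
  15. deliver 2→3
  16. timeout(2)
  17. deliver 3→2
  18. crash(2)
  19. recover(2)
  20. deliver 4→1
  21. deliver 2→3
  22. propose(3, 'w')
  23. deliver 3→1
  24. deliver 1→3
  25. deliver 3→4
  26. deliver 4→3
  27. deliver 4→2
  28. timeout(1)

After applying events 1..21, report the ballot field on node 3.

12

after 1 — timeout(1): n1:cand/b6/[-]
after 2 — deliver 1→0: n0:foll/b6/[-]
after 3 — deliver 0→1: ·
after 4 — deliver 1→2: n2:foll/b6/[-]
after 5 — deliver 2→1: n1:lead/b6/[-]
after 6 — deliver 1→3: n3:foll/b6/[-]
after 7 — deliver 3→1: ·
after 8 — deliver 1→4: n4:foll/b6/[-]
after 9 — deliver 4→1: ·
after 10 — propose(1,'p'): ·
after 11 — deliver 1→2: n2:foll/b6/[p]
after 12 — deliver 2→1: ·
after 13 — deliver 2→0: ·
after 14 — timeout(2): n2:cand/b12/[p]
after 15 — deliver 2→3: n3:foll/b12/[-]
after 16 — timeout(2): n2:cand/b17/[p]
after 17 — deliver 3→2: ·
after 18 — crash(2): n2:✗cand/b17/[p]
after 19 — recover(2): n2:foll/b17/[p]
after 20 — deliver 4→1: ·
after 21 — deliver 2→3: ·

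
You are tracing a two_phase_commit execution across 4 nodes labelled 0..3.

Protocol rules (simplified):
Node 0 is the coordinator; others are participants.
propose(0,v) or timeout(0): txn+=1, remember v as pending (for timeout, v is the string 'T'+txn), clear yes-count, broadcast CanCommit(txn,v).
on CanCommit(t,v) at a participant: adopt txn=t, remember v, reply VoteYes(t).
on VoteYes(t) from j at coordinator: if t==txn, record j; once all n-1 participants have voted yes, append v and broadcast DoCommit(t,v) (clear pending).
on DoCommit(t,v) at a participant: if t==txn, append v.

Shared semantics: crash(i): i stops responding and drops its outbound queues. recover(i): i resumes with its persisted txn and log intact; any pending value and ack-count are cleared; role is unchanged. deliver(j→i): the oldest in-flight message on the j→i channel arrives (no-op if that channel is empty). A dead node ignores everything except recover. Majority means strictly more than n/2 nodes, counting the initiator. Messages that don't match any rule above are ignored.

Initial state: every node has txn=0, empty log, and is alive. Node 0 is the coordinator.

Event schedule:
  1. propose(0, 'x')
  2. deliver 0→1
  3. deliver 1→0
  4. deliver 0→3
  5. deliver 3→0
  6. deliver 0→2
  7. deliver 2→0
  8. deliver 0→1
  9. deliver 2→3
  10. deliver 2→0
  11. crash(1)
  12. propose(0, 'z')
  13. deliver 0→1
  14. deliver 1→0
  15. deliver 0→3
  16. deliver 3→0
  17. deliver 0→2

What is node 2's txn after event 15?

after 1 — propose(0,'x'): n0:coor/t1/[-]
after 2 — deliver 0→1: n1:part/t1/[-]
after 3 — deliver 1→0: ·
after 4 — deliver 0→3: n3:part/t1/[-]
after 5 — deliver 3→0: ·
after 6 — deliver 0→2: n2:part/t1/[-]
after 7 — deliver 2→0: n0:coor/t1/[x]
after 8 — deliver 0→1: n1:part/t1/[x]
after 9 — deliver 2→3: ·
after 10 — deliver 2→0: ·
after 11 — crash(1): n1:✗part/t1/[x]
after 12 — propose(0,'z'): n0:coor/t2/[x]
after 13 — deliver 0→1: ·
after 14 — deliver 1→0: ·
after 15 — deliver 0→3: n3:part/t1/[x]

1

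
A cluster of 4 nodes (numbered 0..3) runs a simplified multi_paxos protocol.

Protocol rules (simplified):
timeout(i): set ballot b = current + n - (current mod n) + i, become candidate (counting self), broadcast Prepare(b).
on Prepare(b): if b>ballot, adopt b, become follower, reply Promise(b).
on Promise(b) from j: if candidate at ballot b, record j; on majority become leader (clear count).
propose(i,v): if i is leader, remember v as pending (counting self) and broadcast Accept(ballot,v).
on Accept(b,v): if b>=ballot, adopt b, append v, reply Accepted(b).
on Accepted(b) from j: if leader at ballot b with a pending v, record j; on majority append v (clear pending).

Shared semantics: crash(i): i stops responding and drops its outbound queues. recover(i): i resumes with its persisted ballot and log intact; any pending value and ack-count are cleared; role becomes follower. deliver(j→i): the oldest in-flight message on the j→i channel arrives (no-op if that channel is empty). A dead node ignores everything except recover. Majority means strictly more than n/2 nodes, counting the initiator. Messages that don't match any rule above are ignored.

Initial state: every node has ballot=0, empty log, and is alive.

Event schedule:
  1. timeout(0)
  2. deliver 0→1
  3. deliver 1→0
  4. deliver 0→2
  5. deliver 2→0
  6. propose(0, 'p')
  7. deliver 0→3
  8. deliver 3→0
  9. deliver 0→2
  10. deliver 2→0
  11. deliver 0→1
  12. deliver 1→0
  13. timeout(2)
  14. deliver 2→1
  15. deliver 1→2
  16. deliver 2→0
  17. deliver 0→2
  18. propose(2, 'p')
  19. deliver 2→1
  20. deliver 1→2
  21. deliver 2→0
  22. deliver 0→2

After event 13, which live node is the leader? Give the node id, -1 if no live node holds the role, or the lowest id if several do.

0

1. timeout(0):  <0:cand b4 ->
2. deliver 0→1:  <1:foll b4 ->
3. deliver 1→0:  nop
4. deliver 0→2:  <2:foll b4 ->
5. deliver 2→0:  <0:lead b4 ->
6. propose(0,'p'):  nop
7. deliver 0→3:  <3:foll b4 ->
8. deliver 3→0:  nop
9. deliver 0→2:  <2:foll b4 p>
10. deliver 2→0:  nop
11. deliver 0→1:  <1:foll b4 p>
12. deliver 1→0:  <0:lead b4 p>
13. timeout(2):  <2:cand b10 p>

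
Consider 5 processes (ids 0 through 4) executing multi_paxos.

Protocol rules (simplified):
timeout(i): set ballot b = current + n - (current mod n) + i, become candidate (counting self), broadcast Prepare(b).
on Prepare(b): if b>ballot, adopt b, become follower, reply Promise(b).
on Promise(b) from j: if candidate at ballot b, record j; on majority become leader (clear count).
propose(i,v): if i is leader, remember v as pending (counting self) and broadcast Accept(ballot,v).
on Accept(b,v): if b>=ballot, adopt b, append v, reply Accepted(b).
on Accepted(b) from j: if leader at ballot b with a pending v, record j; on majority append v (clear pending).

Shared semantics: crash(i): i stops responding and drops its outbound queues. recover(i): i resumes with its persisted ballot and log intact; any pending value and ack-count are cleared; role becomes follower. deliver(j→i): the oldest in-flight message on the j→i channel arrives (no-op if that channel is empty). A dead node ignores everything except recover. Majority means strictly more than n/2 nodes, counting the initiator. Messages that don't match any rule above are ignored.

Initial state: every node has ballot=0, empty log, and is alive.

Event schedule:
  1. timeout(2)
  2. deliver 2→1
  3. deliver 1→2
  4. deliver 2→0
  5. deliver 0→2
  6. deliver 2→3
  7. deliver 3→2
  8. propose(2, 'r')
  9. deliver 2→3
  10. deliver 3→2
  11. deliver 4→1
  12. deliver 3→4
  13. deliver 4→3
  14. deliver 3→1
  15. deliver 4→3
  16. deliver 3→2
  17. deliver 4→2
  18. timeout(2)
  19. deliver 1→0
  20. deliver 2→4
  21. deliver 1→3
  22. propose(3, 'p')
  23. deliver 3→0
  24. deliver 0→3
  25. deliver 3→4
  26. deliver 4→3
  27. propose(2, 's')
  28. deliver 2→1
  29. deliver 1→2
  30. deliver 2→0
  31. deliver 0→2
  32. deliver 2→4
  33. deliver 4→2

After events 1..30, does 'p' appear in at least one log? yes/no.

[1] timeout(2) → N2(cand b7 [-])
[2] deliver 2→1 → N1(foll b7 [-])
[3] deliver 1→2 → ∅
[4] deliver 2→0 → N0(foll b7 [-])
[5] deliver 0→2 → N2(lead b7 [-])
[6] deliver 2→3 → N3(foll b7 [-])
[7] deliver 3→2 → ∅
[8] propose(2,'r') → ∅
[9] deliver 2→3 → N3(foll b7 [r])
[10] deliver 3→2 → ∅
[11] deliver 4→1 → ∅
[12] deliver 3→4 → ∅
[13] deliver 4→3 → ∅
[14] deliver 3→1 → ∅
[15] deliver 4→3 → ∅
[16] deliver 3→2 → ∅
[17] deliver 4→2 → ∅
[18] timeout(2) → N2(cand b12 [-])
[19] deliver 1→0 → ∅
[20] deliver 2→4 → N4(foll b7 [-])
[21] deliver 1→3 → ∅
[22] propose(3,'p') → ∅
[23] deliver 3→0 → ∅
[24] deliver 0→3 → ∅
[25] deliver 3→4 → ∅
[26] deliver 4→3 → ∅
[27] propose(2,'s') → ∅
[28] deliver 2→1 → N1(foll b7 [r])
[29] deliver 1→2 → ∅
[30] deliver 2→0 → N0(foll b7 [r])

no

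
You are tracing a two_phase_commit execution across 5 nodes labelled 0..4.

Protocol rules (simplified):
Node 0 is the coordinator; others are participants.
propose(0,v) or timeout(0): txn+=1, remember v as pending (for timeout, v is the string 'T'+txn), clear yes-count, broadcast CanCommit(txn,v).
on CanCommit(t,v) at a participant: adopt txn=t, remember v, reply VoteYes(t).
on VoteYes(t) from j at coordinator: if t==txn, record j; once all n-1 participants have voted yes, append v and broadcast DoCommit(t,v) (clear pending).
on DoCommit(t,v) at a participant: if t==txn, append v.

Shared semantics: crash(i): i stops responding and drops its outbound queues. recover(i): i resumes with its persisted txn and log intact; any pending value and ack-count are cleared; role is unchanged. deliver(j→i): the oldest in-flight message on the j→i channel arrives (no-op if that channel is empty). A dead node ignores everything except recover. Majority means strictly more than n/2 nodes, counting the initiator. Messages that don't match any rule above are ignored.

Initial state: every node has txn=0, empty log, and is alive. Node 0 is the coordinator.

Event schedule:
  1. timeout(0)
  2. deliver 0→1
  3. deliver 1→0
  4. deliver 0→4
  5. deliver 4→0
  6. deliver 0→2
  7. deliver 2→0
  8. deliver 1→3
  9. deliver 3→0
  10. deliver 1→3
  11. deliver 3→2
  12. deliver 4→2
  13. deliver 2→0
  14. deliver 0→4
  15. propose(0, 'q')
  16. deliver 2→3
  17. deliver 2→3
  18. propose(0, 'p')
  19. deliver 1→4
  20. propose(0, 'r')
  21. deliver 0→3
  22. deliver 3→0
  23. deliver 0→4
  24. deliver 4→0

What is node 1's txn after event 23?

1. timeout(0):  <0:coor t1 ->
2. deliver 0→1:  <1:part t1 ->
3. deliver 1→0:  nop
4. deliver 0→4:  <4:part t1 ->
5. deliver 4→0:  nop
6. deliver 0→2:  <2:part t1 ->
7. deliver 2→0:  nop
8. deliver 1→3:  nop
9. deliver 3→0:  nop
10. deliver 1→3:  nop
11. deliver 3→2:  nop
12. deliver 4→2:  nop
13. deliver 2→0:  nop
14. deliver 0→4:  nop
15. propose(0,'q'):  <0:coor t2 ->
16. deliver 2→3:  nop
17. deliver 2→3:  nop
18. propose(0,'p'):  <0:coor t3 ->
19. deliver 1→4:  nop
20. propose(0,'r'):  <0:coor t4 ->
21. deliver 0→3:  <3:part t1 ->
22. deliver 3→0:  nop
23. deliver 0→4:  <4:part t2 ->

1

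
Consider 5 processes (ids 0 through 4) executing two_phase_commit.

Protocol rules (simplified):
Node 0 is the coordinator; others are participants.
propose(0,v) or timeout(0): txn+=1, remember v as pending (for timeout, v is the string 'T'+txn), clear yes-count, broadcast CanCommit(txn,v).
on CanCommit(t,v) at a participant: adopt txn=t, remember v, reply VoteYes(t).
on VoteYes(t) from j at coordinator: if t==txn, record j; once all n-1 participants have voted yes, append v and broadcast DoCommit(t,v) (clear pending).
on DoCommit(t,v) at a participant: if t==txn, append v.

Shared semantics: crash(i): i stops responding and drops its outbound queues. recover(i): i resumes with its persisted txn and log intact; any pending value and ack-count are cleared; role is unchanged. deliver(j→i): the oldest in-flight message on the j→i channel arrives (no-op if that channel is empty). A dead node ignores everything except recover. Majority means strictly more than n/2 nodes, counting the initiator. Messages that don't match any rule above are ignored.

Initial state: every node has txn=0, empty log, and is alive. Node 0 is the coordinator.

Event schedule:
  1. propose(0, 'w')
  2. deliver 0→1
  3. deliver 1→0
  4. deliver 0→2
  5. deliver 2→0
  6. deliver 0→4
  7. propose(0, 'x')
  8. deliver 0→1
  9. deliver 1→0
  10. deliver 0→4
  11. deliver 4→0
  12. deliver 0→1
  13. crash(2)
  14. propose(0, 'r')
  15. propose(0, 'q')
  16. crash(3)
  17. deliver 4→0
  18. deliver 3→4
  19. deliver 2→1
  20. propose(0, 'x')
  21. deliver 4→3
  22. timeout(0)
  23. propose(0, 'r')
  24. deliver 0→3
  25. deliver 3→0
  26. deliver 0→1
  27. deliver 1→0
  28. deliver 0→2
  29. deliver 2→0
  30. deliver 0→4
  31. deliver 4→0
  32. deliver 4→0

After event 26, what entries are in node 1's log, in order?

empty

step 1 propose(0,'w'): 0={coor,t=1,log=-}
step 2 deliver 0→1: 1={part,t=1,log=-}
step 3 deliver 1→0: —
step 4 deliver 0→2: 2={part,t=1,log=-}
step 5 deliver 2→0: —
step 6 deliver 0→4: 4={part,t=1,log=-}
step 7 propose(0,'x'): 0={coor,t=2,log=-}
step 8 deliver 0→1: 1={part,t=2,log=-}
step 9 deliver 1→0: —
step 10 deliver 0→4: 4={part,t=2,log=-}
step 11 deliver 4→0: —
step 12 deliver 0→1: —
step 13 crash(2): 2={✗part,t=1,log=-}
step 14 propose(0,'r'): 0={coor,t=3,log=-}
step 15 propose(0,'q'): 0={coor,t=4,log=-}
step 16 crash(3): 3={✗part,t=0,log=-}
step 17 deliver 4→0: —
step 18 deliver 3→4: —
step 19 deliver 2→1: —
step 20 propose(0,'x'): 0={coor,t=5,log=-}
step 21 deliver 4→3: —
step 22 timeout(0): 0={coor,t=6,log=-}
step 23 propose(0,'r'): 0={coor,t=7,log=-}
step 24 deliver 0→3: —
step 25 deliver 3→0: —
step 26 deliver 0→1: 1={part,t=3,log=-}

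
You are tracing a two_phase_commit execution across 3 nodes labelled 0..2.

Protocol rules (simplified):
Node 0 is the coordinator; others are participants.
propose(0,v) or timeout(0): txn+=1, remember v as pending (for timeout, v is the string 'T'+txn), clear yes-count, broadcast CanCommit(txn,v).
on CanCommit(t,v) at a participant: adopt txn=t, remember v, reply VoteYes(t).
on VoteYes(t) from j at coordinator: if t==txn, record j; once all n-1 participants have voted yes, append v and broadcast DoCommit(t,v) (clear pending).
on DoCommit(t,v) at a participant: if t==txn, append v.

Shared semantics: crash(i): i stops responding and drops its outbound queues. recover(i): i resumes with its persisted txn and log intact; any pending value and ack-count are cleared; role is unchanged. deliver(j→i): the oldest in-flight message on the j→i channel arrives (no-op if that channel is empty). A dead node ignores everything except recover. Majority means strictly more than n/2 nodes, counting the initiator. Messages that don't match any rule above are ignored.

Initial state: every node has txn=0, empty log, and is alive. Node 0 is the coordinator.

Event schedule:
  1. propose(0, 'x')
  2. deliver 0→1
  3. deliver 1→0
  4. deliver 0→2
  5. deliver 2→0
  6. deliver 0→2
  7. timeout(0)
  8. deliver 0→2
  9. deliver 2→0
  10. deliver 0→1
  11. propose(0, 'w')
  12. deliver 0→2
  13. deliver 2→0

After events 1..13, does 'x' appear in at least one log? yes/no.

[1] propose(0,'x') → N0(coor t1 [-])
[2] deliver 0→1 → N1(part t1 [-])
[3] deliver 1→0 → ∅
[4] deliver 0→2 → N2(part t1 [-])
[5] deliver 2→0 → N0(coor t1 [x])
[6] deliver 0→2 → N2(part t1 [x])
[7] timeout(0) → N0(coor t2 [x])
[8] deliver 0→2 → N2(part t2 [x])
[9] deliver 2→0 → ∅
[10] deliver 0→1 → N1(part t1 [x])
[11] propose(0,'w') → N0(coor t3 [x])
[12] deliver 0→2 → N2(part t3 [x])
[13] deliver 2→0 → ∅

yes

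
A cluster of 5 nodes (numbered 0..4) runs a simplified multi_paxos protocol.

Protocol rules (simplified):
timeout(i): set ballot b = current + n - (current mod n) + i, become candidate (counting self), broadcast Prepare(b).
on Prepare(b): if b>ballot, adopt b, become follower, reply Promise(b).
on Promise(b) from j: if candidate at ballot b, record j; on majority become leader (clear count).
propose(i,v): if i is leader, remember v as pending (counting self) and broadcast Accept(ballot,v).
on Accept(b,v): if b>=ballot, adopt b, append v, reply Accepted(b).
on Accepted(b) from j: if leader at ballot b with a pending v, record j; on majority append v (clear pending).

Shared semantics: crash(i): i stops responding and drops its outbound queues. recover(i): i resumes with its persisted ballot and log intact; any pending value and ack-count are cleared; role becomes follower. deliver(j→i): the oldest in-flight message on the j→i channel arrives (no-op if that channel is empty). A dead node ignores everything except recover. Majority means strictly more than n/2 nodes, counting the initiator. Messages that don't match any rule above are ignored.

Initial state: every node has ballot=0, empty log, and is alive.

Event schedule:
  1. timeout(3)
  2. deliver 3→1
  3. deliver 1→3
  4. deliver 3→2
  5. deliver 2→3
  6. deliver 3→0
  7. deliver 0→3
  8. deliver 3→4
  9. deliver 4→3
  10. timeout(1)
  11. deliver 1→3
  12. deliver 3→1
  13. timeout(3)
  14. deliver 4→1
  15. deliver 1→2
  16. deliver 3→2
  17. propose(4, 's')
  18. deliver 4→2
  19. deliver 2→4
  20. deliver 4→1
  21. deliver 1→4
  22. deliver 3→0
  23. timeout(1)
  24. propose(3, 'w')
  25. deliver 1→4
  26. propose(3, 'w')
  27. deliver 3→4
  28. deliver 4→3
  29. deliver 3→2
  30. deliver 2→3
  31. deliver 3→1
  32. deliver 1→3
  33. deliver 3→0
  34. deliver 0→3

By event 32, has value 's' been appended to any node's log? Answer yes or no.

no

after 1 — timeout(3): n3:cand/b8/[-]
after 2 — deliver 3→1: n1:foll/b8/[-]
after 3 — deliver 1→3: ·
after 4 — deliver 3→2: n2:foll/b8/[-]
after 5 — deliver 2→3: n3:lead/b8/[-]
after 6 — deliver 3→0: n0:foll/b8/[-]
after 7 — deliver 0→3: ·
after 8 — deliver 3→4: n4:foll/b8/[-]
after 9 — deliver 4→3: ·
after 10 — timeout(1): n1:cand/b11/[-]
after 11 — deliver 1→3: n3:foll/b11/[-]
after 12 — deliver 3→1: ·
after 13 — timeout(3): n3:cand/b18/[-]
after 14 — deliver 4→1: ·
after 15 — deliver 1→2: n2:foll/b11/[-]
after 16 — deliver 3→2: n2:foll/b18/[-]
after 17 — propose(4,'s'): ·
after 18 — deliver 4→2: ·
after 19 — deliver 2→4: ·
after 20 — deliver 4→1: ·
after 21 — deliver 1→4: n4:foll/b11/[-]
after 22 — deliver 3→0: n0:foll/b18/[-]
after 23 — timeout(1): n1:cand/b16/[-]
after 24 — propose(3,'w'): ·
after 25 — deliver 1→4: n4:foll/b16/[-]
after 26 — propose(3,'w'): ·
after 27 — deliver 3→4: n4:foll/b18/[-]
after 28 — deliver 4→3: ·
after 29 — deliver 3→2: ·
after 30 — deliver 2→3: n3:lead/b18/[-]
after 31 — deliver 3→1: n1:foll/b18/[-]
after 32 — deliver 1→3: ·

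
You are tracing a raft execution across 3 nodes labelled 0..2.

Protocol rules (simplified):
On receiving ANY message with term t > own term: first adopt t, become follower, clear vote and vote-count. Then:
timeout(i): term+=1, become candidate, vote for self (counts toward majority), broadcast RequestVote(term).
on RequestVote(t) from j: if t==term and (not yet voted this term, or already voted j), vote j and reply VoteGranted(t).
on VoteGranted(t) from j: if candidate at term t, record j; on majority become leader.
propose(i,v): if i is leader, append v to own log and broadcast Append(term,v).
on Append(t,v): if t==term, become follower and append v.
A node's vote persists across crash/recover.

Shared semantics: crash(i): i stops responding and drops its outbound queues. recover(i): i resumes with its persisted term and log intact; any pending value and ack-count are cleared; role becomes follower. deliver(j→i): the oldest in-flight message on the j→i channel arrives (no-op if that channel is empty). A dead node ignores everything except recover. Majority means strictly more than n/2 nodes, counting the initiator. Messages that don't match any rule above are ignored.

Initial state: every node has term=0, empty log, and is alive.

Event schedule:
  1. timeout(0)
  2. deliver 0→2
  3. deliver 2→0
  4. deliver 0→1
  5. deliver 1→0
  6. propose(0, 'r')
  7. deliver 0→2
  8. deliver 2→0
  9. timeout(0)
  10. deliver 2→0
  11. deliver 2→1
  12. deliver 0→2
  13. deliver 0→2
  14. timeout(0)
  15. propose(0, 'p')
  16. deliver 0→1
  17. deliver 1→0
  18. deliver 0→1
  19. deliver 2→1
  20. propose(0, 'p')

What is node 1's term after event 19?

step 1 timeout(0): 0={cand,t=1,log=-}
step 2 deliver 0→2: 2={foll,t=1,log=-}
step 3 deliver 2→0: 0={lead,t=1,log=-}
step 4 deliver 0→1: 1={foll,t=1,log=-}
step 5 deliver 1→0: —
step 6 propose(0,'r'): 0={lead,t=1,log=r}
step 7 deliver 0→2: 2={foll,t=1,log=r}
step 8 deliver 2→0: —
step 9 timeout(0): 0={cand,t=2,log=r}
step 10 deliver 2→0: —
step 11 deliver 2→1: —
step 12 deliver 0→2: 2={foll,t=2,log=r}
step 13 deliver 0→2: —
step 14 timeout(0): 0={cand,t=3,log=r}
step 15 propose(0,'p'): —
step 16 deliver 0→1: 1={foll,t=1,log=r}
step 17 deliver 1→0: —
step 18 deliver 0→1: 1={foll,t=2,log=r}
step 19 deliver 2→1: —

2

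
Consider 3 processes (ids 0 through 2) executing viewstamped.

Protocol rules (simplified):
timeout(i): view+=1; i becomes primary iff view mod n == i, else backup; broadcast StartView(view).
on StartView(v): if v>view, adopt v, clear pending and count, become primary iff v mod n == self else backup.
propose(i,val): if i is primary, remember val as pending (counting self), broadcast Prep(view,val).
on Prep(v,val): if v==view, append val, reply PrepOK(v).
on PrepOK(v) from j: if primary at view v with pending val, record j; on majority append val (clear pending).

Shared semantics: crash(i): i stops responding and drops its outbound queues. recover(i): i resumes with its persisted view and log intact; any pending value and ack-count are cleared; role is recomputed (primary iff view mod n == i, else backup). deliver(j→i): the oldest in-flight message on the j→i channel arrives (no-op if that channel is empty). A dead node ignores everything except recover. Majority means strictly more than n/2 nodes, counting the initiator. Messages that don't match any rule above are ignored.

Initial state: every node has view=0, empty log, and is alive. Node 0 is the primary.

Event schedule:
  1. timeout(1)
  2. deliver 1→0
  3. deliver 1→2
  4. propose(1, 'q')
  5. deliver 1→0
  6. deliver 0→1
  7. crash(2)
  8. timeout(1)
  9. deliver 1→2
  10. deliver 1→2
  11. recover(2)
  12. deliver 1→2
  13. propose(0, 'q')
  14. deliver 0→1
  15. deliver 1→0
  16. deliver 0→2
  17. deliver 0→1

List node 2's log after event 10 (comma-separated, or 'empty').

after 1 — timeout(1): n1:prim/v1/[-]
after 2 — deliver 1→0: n0:back/v1/[-]
after 3 — deliver 1→2: n2:back/v1/[-]
after 4 — propose(1,'q'): ·
after 5 — deliver 1→0: n0:back/v1/[q]
after 6 — deliver 0→1: n1:prim/v1/[q]
after 7 — crash(2): n2:✗back/v1/[-]
after 8 — timeout(1): n1:back/v2/[q]
after 9 — deliver 1→2: ·
after 10 — deliver 1→2: ·

empty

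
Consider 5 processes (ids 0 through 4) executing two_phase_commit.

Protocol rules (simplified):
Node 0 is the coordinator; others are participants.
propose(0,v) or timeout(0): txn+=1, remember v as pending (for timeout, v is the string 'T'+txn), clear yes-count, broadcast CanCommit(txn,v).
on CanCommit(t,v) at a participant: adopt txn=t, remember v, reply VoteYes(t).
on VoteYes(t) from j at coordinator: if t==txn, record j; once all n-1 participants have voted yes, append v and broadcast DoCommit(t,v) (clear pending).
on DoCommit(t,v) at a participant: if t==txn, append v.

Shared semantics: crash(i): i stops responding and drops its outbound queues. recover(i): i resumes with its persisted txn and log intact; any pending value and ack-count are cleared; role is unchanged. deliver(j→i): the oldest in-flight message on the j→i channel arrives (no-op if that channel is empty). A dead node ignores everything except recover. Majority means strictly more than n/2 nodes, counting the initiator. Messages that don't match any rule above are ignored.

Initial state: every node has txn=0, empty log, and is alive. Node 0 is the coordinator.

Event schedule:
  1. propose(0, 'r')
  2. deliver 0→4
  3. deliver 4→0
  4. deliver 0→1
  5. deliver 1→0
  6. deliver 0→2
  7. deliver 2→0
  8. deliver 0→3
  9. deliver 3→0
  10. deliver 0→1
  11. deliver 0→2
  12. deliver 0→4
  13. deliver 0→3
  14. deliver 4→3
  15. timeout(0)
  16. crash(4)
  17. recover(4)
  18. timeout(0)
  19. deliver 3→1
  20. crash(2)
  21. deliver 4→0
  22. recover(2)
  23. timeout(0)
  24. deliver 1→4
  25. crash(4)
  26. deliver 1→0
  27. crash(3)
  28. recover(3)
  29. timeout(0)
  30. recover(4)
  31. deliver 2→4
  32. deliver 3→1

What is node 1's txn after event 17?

after 1 — propose(0,'r'): n0:coor/t1/[-]
after 2 — deliver 0→4: n4:part/t1/[-]
after 3 — deliver 4→0: ·
after 4 — deliver 0→1: n1:part/t1/[-]
after 5 — deliver 1→0: ·
after 6 — deliver 0→2: n2:part/t1/[-]
after 7 — deliver 2→0: ·
after 8 — deliver 0→3: n3:part/t1/[-]
after 9 — deliver 3→0: n0:coor/t1/[r]
after 10 — deliver 0→1: n1:part/t1/[r]
after 11 — deliver 0→2: n2:part/t1/[r]
after 12 — deliver 0→4: n4:part/t1/[r]
after 13 — deliver 0→3: n3:part/t1/[r]
after 14 — deliver 4→3: ·
after 15 — timeout(0): n0:coor/t2/[r]
after 16 — crash(4): n4:✗part/t1/[r]
after 17 — recover(4): n4:part/t1/[r]

1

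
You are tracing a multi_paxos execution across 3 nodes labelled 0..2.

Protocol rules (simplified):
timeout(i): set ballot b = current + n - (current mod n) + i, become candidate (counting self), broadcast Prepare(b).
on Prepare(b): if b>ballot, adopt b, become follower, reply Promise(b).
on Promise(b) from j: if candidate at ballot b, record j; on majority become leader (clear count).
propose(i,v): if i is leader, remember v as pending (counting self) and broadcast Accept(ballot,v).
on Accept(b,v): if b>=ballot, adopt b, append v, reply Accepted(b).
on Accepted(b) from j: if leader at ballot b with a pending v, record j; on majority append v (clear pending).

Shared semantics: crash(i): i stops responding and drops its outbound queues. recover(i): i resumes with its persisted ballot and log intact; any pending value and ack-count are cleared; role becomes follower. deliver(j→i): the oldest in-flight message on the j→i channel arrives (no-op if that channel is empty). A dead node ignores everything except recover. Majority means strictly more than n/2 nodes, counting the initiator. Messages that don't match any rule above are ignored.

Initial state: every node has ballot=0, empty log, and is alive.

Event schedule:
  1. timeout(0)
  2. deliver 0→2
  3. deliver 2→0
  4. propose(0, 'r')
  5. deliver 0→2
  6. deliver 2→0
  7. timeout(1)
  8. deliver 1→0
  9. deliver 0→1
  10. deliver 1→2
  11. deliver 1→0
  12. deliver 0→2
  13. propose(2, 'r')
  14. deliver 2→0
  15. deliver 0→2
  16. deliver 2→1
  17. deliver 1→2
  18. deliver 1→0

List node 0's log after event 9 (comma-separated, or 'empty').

r

[1] timeout(0) → N0(cand b3 [-])
[2] deliver 0→2 → N2(foll b3 [-])
[3] deliver 2→0 → N0(lead b3 [-])
[4] propose(0,'r') → ∅
[5] deliver 0→2 → N2(foll b3 [r])
[6] deliver 2→0 → N0(lead b3 [r])
[7] timeout(1) → N1(cand b4 [-])
[8] deliver 1→0 → N0(foll b4 [r])
[9] deliver 0→1 → ∅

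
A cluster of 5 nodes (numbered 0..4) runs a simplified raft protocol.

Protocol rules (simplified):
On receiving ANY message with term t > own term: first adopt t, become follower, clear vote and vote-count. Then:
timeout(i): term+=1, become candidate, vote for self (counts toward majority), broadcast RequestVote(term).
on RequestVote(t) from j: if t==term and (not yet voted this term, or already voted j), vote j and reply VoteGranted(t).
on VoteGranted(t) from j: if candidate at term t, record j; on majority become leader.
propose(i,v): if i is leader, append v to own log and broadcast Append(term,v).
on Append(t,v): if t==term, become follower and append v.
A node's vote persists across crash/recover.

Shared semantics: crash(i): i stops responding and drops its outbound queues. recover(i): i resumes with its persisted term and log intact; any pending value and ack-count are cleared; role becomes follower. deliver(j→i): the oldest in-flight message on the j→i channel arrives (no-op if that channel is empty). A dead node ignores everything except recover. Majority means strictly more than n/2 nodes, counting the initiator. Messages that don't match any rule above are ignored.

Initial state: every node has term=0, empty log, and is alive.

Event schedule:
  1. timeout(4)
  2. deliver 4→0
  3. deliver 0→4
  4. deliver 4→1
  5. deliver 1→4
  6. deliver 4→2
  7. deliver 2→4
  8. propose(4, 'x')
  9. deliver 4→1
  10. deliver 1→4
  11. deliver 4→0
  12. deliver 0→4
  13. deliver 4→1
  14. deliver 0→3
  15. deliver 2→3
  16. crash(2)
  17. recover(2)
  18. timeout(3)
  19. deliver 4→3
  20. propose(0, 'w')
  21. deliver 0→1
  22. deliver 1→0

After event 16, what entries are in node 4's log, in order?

x

1. timeout(4):  <4:cand t1 ->
2. deliver 4→0:  <0:foll t1 ->
3. deliver 0→4:  nop
4. deliver 4→1:  <1:foll t1 ->
5. deliver 1→4:  <4:lead t1 ->
6. deliver 4→2:  <2:foll t1 ->
7. deliver 2→4:  nop
8. propose(4,'x'):  <4:lead t1 x>
9. deliver 4→1:  <1:foll t1 x>
10. deliver 1→4:  nop
11. deliver 4→0:  <0:foll t1 x>
12. deliver 0→4:  nop
13. deliver 4→1:  nop
14. deliver 0→3:  nop
15. deliver 2→3:  nop
16. crash(2):  <2:✗foll t1 ->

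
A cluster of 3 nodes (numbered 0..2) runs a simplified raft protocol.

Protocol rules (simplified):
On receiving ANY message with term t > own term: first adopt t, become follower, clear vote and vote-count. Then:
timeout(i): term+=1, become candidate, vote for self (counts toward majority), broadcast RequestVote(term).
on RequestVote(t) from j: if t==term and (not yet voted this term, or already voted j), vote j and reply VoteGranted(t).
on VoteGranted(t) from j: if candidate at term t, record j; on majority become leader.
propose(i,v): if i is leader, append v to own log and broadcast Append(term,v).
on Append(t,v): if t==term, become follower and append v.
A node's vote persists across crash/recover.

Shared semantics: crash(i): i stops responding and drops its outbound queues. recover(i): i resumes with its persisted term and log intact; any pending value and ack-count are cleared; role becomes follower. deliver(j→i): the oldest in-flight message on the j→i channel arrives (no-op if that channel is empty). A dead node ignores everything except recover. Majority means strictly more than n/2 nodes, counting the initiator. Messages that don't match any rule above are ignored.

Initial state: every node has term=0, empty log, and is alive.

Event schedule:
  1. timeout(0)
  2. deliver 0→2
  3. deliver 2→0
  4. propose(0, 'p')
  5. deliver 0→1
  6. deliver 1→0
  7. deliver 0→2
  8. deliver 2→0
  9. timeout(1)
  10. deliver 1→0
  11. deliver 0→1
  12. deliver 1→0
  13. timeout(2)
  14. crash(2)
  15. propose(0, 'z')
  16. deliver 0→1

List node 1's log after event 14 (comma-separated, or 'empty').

after 1 — timeout(0): n0:cand/t1/[-]
after 2 — deliver 0→2: n2:foll/t1/[-]
after 3 — deliver 2→0: n0:lead/t1/[-]
after 4 — propose(0,'p'): n0:lead/t1/[p]
after 5 — deliver 0→1: n1:foll/t1/[-]
after 6 — deliver 1→0: ·
after 7 — deliver 0→2: n2:foll/t1/[p]
after 8 — deliver 2→0: ·
after 9 — timeout(1): n1:cand/t2/[-]
after 10 — deliver 1→0: n0:foll/t2/[p]
after 11 — deliver 0→1: ·
after 12 — deliver 1→0: ·
after 13 — timeout(2): n2:cand/t2/[p]
after 14 — crash(2): n2:✗cand/t2/[p]

empty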